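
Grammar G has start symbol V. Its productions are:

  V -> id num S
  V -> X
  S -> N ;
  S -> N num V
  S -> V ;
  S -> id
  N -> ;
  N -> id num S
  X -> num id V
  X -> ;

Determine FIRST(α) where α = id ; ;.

{ id }

id is a terminal; add {id} and stop.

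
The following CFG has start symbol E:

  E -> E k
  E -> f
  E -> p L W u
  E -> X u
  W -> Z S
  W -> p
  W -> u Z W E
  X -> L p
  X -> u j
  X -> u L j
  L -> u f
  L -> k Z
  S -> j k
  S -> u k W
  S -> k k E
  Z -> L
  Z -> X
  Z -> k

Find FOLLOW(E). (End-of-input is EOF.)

E is the start symbol, so EOF ∈ FOLLOW(E).
In E -> E k: add FIRST(k) = { k }.
In W -> u Z W E: E is at the end, add FOLLOW(W) = { f, k, p, u }.
In S -> k k E: E is at the end, add FOLLOW(S) = { f, k, p, u }.
Union: FOLLOW(E) = { EOF, f, k, p, u }.

{ EOF, f, k, p, u }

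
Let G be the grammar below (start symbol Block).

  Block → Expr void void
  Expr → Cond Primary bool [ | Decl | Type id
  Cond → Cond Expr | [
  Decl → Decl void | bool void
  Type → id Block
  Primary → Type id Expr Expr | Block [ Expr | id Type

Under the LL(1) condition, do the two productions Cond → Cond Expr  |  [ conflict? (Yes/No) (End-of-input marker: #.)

Yes

FIRST(Cond Expr) = { [ } and FIRST([) = { [ }.
Both contain [, so the two alternatives are not disjoint — LL(1) conflict.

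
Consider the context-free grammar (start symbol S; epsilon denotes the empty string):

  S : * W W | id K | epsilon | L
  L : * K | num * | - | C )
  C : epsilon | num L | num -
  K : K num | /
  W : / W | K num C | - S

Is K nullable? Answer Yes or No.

Nullable nonterminals: C, S.
No production of K has an RHS whose symbols are all nullable, so K is not nullable.

No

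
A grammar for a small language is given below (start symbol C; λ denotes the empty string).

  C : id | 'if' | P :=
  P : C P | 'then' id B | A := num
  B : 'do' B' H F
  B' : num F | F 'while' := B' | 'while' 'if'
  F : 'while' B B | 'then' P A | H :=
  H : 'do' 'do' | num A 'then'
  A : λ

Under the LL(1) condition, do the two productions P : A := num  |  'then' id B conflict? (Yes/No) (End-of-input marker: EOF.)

FIRST(A := num) = { := } and FIRST('then' id B) = { 'then' }.
The FIRST sets are disjoint and neither alternative is nullable — no conflict.

No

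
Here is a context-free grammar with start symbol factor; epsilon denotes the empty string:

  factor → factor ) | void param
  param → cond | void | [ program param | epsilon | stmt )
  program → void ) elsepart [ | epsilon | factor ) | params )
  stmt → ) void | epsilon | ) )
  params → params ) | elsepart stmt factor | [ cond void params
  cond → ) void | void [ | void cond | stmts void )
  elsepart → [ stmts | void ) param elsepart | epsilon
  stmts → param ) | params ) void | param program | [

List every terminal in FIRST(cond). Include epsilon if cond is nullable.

{ ), [, void }

cond → ) void contributes {)}.
cond → void [ contributes {void}.
cond → void cond contributes {void}.
From cond → stmts void ): stmts nullable, take FIRST(stmts) ∪ {void} = { ), [, void }.
Union: FIRST(cond) = { ), [, void }.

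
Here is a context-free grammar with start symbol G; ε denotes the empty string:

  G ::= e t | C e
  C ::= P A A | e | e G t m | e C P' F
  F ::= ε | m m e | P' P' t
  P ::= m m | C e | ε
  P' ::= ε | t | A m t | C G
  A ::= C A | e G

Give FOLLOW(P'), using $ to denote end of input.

{ e, m, t }

In C ::= e C P' F: add FIRST(F)\{ε} = { e, m, t }.
  Since F is nullable, also add FOLLOW(C) = { e, m, t }.
In F ::= P' P' t: add FIRST(P' t) = { e, m, t }.
In F ::= P' P' t: add FIRST(t) = { t }.
Union: FOLLOW(P') = { e, m, t }.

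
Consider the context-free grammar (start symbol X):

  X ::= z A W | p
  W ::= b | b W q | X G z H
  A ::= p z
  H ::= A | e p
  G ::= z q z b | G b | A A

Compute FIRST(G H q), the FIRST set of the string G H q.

{ p, z }

Add FIRST(G) = { p, z }; G is not nullable, stop.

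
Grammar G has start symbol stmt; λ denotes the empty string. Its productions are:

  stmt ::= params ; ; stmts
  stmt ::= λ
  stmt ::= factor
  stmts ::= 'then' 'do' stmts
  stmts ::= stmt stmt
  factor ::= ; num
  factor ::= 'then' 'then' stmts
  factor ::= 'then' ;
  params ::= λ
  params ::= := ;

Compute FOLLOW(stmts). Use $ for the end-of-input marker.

{ $, 'then', :=, ; }

In stmt ::= params ; ; stmts: stmts is at the end, add FOLLOW(stmt) = { $, 'then', :=, ; }.
In stmts ::= 'then' 'do' stmts: stmts is at the end, add FOLLOW(stmts) = { $, 'then', :=, ; }.
In factor ::= 'then' 'then' stmts: stmts is at the end, add FOLLOW(factor) = { $, 'then', :=, ; }.
Union: FOLLOW(stmts) = { $, 'then', :=, ; }.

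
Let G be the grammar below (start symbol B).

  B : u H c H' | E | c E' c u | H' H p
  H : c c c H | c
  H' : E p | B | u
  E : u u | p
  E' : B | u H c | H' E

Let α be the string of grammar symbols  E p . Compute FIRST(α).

Add FIRST(E) = { p, u }; E is not nullable, stop.

{ p, u }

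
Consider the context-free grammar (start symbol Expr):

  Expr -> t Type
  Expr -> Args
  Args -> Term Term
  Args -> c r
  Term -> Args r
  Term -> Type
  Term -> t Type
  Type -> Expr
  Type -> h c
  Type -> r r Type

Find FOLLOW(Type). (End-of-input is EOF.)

{ EOF, c, h, r, t }

In Expr -> t Type: Type is at the end, add FOLLOW(Expr) = { EOF, c, h, r, t }.
In Term -> Type: Type is at the end, add FOLLOW(Term) = { EOF, c, h, r, t }.
In Term -> t Type: Type is at the end, add FOLLOW(Term) = { EOF, c, h, r, t }.
In Type -> r r Type: Type is at the end, add FOLLOW(Type) = { EOF, c, h, r, t }.
Union: FOLLOW(Type) = { EOF, c, h, r, t }.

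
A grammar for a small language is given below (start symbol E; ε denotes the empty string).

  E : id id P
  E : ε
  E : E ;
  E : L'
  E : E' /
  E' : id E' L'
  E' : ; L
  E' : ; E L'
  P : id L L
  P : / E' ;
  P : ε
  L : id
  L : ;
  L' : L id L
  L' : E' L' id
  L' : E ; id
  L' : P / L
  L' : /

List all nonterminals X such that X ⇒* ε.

{ E, P }

Directly nullable (have an ε-production): E, P.
No other nonterminal has a production whose RHS symbols are all nullable.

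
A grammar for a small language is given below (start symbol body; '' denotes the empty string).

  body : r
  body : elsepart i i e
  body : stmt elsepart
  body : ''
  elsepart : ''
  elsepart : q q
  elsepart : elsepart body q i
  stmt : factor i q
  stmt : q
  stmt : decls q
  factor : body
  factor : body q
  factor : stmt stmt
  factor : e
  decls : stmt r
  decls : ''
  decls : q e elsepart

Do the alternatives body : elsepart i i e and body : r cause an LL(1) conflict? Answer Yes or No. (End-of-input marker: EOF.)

FIRST(elsepart i i e) = { e, i, q, r } and FIRST(r) = { r }.
Both contain r, so the two alternatives are not disjoint — LL(1) conflict.

Yes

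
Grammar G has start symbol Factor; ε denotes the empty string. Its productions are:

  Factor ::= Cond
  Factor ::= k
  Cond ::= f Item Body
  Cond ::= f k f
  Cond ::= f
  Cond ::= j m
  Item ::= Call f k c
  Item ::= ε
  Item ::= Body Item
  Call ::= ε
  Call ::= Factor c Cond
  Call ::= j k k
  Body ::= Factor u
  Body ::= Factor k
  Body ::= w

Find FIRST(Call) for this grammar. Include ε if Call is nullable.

{ f, j, k, ε }

Call ::= ε contributes ε.
From Call ::= Factor c Cond: add FIRST(Factor) = { f, j, k }.
Call ::= j k k contributes {j}.
Union: FIRST(Call) = { f, j, k, ε }.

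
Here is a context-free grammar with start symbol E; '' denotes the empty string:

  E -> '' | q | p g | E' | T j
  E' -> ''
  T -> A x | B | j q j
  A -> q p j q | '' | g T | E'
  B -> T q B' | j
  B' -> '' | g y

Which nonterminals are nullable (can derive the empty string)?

{ A, B', E, E' }

Directly nullable (have an ''-production): E, E', A, B'.
No other nonterminal has a production whose RHS symbols are all nullable.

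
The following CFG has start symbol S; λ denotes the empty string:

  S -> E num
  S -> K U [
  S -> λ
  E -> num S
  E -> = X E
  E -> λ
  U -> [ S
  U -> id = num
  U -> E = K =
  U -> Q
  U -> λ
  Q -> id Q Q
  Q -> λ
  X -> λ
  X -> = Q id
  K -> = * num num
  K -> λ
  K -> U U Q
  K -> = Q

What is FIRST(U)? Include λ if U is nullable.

U -> [ S contributes {[}.
U -> id = num contributes {id}.
From U -> E = K =: E nullable, take FIRST(E) ∪ {=} = { =, num }.
From U -> Q: add FIRST(Q) = { id, λ } (including λ since Q is nullable).
U -> λ contributes λ.
Union: FIRST(U) = { =, [, id, num, λ }.

{ =, [, id, num, λ }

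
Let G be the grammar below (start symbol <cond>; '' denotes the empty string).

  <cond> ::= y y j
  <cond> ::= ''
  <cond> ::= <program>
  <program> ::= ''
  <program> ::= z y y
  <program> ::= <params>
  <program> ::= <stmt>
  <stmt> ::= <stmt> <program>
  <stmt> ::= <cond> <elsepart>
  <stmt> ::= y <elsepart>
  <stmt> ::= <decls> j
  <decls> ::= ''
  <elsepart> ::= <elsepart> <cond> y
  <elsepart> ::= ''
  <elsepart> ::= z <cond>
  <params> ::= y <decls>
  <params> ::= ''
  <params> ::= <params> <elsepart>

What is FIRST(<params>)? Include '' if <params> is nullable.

<params> ::= y <decls> contributes {y}.
<params> ::= '' contributes ''.
From <params> ::= <params> <elsepart>: <params>, <elsepart> nullable, take FIRST(<params>) ∪ FIRST(<elsepart>) = { j, y, z }; also '' since the whole RHS is nullable.
Union: FIRST(<params>) = { j, y, z, '' }.

{ j, y, z, '' }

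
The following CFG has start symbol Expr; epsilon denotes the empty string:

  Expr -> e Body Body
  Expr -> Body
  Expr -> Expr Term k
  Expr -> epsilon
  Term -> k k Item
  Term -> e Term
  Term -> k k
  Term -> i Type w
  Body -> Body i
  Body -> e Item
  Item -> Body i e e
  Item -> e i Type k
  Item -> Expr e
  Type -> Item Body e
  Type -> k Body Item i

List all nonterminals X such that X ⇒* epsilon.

{ Expr }

Directly nullable (have an epsilon-production): Expr.
No other nonterminal has a production whose RHS symbols are all nullable.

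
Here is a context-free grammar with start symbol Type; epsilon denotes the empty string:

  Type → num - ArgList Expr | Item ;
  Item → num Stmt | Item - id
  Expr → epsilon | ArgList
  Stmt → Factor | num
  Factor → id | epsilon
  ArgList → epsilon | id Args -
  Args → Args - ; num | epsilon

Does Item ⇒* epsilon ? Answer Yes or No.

Nullable nonterminals: ArgList, Args, Expr, Factor, Stmt.
No production of Item has an RHS whose symbols are all nullable, so Item is not nullable.

No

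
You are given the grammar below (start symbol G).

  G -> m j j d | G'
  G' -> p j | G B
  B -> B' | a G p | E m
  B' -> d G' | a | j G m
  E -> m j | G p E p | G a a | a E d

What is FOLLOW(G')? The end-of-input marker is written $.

{ $, a, d, j, m, p }

In G -> G': G' is at the end, add FOLLOW(G) = { $, a, d, j, m, p }.
In B' -> d G': G' is at the end, add FOLLOW(B') = { $, a, d, j, m, p }.
Union: FOLLOW(G') = { $, a, d, j, m, p }.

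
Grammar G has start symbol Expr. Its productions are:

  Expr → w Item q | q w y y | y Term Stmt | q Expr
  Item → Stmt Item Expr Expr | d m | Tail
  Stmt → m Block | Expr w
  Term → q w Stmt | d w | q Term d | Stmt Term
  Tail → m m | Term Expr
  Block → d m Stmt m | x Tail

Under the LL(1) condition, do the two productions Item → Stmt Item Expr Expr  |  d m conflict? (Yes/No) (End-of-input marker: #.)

No

FIRST(Stmt Item Expr Expr) = { m, q, w, y } and FIRST(d m) = { d }.
The FIRST sets are disjoint and neither alternative is nullable — no conflict.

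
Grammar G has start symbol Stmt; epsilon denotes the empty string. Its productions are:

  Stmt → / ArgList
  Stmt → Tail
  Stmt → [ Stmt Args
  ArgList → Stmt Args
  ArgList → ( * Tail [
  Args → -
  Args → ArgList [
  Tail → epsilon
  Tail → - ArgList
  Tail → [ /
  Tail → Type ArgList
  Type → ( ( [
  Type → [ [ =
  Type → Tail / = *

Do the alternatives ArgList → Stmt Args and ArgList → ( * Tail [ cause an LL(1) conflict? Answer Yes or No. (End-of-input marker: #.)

FIRST(Stmt Args) = { (, -, /, [ } and FIRST(( * Tail [) = { ( }.
Both contain (, so the two alternatives are not disjoint — LL(1) conflict.

Yes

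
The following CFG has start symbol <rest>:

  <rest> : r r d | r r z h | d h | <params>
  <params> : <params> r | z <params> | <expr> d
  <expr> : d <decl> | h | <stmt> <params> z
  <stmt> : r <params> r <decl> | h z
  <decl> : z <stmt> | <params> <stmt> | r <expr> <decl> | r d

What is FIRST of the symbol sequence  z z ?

z is a terminal; add {z} and stop.

{ z }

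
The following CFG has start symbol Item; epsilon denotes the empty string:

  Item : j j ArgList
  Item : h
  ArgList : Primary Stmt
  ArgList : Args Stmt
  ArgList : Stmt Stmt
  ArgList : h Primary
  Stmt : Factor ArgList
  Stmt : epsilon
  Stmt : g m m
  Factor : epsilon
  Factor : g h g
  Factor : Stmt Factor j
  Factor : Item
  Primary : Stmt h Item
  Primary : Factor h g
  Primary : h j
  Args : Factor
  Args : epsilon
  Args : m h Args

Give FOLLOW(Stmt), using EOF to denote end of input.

{ EOF, g, h, j, m }

In ArgList : Primary Stmt: Stmt is at the end, add FOLLOW(ArgList) = { EOF, g, h, j, m }.
In ArgList : Args Stmt: Stmt is at the end, add FOLLOW(ArgList) = { EOF, g, h, j, m }.
In ArgList : Stmt Stmt: add FIRST(Stmt)\{epsilon} = { g, h, j, m }.
  Since Stmt is nullable, also add FOLLOW(ArgList) = { EOF, g, h, j, m }.
In ArgList : Stmt Stmt: Stmt is at the end, add FOLLOW(ArgList) = { EOF, g, h, j, m }.
In Factor : Stmt Factor j: add FIRST(Factor j) = { g, h, j, m }.
In Primary : Stmt h Item: add FIRST(h Item) = { h }.
Union: FOLLOW(Stmt) = { EOF, g, h, j, m }.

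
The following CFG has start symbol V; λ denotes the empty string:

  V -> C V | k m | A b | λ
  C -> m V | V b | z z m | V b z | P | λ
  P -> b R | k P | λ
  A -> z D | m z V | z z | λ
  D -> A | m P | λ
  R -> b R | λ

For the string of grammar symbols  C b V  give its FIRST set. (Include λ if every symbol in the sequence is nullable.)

{ b, k, m, z }

Add FIRST(C)\{λ} = { b, k, m, z }; C is nullable, continue.
b is a terminal; add {b} and stop.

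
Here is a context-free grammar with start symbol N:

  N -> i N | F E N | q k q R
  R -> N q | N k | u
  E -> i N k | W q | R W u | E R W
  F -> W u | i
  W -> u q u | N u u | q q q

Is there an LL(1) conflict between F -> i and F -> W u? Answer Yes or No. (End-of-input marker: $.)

FIRST(i) = { i } and FIRST(W u) = { i, q, u }.
Both contain i, so the two alternatives are not disjoint — LL(1) conflict.

Yes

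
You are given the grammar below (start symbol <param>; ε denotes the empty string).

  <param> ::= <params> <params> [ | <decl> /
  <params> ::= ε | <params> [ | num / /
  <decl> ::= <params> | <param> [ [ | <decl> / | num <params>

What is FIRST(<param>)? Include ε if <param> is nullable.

{ /, [, num }

From <param> ::= <params> <params> [: <params>, <params> nullable, take FIRST(<params>) ∪ FIRST(<params>) ∪ {[} = { [, num }.
From <param> ::= <decl> /: <decl> nullable, take FIRST(<decl>) ∪ {/} = { /, [, num }.
Union: FIRST(<param>) = { /, [, num }.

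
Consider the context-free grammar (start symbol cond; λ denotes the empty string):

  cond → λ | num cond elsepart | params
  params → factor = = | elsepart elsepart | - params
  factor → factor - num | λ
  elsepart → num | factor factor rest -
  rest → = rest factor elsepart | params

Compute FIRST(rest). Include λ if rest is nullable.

rest → = rest factor elsepart contributes {=}.
From rest → params: add FIRST(params) = { -, =, num }.
Union: FIRST(rest) = { -, =, num }.

{ -, =, num }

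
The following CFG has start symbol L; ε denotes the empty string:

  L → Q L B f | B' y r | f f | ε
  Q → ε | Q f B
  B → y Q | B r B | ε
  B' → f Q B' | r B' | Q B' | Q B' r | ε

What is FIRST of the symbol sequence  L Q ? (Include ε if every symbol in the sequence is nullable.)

{ f, r, y, ε }

Add FIRST(L)\{ε} = { f, r, y }; L is nullable, continue.
Add FIRST(Q)\{ε} = { f }; Q is nullable, continue.
Every symbol is nullable, so include ε.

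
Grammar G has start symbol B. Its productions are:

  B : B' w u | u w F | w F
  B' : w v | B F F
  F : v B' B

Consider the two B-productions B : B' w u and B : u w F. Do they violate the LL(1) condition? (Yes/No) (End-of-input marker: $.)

FIRST(B' w u) = { u, w } and FIRST(u w F) = { u }.
Both contain u, so the two alternatives are not disjoint — LL(1) conflict.

Yes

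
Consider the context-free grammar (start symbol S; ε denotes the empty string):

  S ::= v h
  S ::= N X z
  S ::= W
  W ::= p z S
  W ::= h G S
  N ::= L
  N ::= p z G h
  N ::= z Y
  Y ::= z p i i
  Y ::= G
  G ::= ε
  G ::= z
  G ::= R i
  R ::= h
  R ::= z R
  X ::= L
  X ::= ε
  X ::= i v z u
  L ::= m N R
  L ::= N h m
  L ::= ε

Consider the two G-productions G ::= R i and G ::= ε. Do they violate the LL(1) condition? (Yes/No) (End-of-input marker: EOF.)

FIRST(R i) = { h, z } and FIRST(ε) = { ε }.
The second alternative is nullable and FOLLOW(G) = { h, i, m, p, v, z } shares h with FIRST of the first — conflict.

Yes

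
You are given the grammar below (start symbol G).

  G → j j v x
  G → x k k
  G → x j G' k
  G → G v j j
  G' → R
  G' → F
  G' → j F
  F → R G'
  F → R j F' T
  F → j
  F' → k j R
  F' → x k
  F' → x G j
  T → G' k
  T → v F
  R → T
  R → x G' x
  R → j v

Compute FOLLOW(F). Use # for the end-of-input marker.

In G' → F: F is at the end, add FOLLOW(G') = { j, k, v, x }.
In G' → j F: F is at the end, add FOLLOW(G') = { j, k, v, x }.
In T → v F: F is at the end, add FOLLOW(T) = { j, k, v, x }.
Union: FOLLOW(F) = { j, k, v, x }.

{ j, k, v, x }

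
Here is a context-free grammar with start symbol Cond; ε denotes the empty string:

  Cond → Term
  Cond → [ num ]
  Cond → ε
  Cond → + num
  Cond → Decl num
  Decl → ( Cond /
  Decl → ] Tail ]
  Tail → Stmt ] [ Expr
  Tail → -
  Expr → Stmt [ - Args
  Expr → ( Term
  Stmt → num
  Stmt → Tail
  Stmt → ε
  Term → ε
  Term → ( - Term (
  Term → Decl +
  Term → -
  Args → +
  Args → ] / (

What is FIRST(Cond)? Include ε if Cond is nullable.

From Cond → Term: add FIRST(Term) = { (, -, ], ε } (including ε since Term is nullable).
Cond → [ num ] contributes {[}.
Cond → ε contributes ε.
Cond → + num contributes {+}.
From Cond → Decl num: add FIRST(Decl) = { (, ] }.
Union: FIRST(Cond) = { (, +, -, [, ], ε }.

{ (, +, -, [, ], ε }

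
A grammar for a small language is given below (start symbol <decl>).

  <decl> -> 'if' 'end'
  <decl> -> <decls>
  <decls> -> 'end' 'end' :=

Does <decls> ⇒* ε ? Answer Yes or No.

No nonterminal in this grammar is nullable.
No production of <decls> has an RHS whose symbols are all nullable, so <decls> is not nullable.

No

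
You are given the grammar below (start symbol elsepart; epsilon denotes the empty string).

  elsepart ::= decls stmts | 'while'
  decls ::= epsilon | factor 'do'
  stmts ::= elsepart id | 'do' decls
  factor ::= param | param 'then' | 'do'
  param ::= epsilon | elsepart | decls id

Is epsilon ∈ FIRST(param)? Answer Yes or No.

Yes

param has an epsilon-production, so param ⇒ epsilon.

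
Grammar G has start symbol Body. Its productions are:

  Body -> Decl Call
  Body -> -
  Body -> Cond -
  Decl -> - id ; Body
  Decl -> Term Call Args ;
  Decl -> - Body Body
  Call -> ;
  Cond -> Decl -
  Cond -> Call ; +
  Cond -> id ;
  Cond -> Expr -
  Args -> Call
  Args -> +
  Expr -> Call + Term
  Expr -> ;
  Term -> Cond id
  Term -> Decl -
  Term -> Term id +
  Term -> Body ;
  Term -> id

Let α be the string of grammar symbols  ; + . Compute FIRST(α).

{ ; }

; is a terminal; add {;} and stop.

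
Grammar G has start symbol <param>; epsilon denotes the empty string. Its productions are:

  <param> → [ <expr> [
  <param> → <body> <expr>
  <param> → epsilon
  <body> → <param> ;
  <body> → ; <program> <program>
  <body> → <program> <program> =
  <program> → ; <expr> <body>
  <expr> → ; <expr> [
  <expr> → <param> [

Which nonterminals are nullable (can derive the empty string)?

{ <param> }

Directly nullable (have an epsilon-production): <param>.
No other nonterminal has a production whose RHS symbols are all nullable.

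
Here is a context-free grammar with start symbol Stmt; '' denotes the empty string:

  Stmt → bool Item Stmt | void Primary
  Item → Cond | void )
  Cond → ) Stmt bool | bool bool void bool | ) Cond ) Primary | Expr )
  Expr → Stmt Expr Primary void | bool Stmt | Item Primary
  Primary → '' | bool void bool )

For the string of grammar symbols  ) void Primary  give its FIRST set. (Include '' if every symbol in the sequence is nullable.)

{ ) }

) is a terminal; add {)} and stop.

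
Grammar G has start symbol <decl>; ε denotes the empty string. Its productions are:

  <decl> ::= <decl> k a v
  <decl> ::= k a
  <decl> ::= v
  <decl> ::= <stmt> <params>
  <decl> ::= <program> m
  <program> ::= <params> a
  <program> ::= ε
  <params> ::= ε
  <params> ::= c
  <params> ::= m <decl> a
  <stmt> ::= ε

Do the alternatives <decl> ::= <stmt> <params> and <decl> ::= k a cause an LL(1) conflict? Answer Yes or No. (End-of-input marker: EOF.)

Yes

FIRST(<stmt> <params>) = { c, m, ε } and FIRST(k a) = { k }.
The first alternative is nullable and FOLLOW(<decl>) = { EOF, a, k } shares k with FIRST of the second — conflict.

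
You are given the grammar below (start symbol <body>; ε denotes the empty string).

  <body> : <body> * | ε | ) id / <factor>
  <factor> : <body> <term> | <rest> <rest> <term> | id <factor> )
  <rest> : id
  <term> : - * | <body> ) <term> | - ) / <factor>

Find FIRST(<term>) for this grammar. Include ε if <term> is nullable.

{ ), *, - }

<term> : - * contributes {-}.
From <term> : <body> ) <term>: <body> nullable, take FIRST(<body>) ∪ {)} = { ), * }.
<term> : - ) / <factor> contributes {-}.
Union: FIRST(<term>) = { ), *, - }.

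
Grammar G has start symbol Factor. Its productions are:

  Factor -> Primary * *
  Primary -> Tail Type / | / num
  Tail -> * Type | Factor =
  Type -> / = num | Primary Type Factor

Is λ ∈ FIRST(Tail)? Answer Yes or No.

No

No nonterminal in this grammar is nullable.
No production of Tail has an RHS whose symbols are all nullable, so Tail is not nullable.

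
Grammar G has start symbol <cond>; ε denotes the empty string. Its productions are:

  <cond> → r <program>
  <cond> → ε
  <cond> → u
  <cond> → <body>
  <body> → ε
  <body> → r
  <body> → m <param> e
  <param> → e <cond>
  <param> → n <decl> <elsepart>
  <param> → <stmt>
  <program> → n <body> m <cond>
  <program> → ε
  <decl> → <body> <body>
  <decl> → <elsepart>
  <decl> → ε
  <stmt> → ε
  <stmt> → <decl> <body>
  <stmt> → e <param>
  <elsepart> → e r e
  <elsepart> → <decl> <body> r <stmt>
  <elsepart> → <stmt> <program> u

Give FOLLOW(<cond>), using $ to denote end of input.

<cond> is the start symbol, so $ ∈ FOLLOW(<cond>).
In <param> → e <cond>: <cond> is at the end, add FOLLOW(<param>) = { e, m, n, r, u }.
In <program> → n <body> m <cond>: <cond> is at the end, add FOLLOW(<program>) = { $, e, m, n, r, u }.
Union: FOLLOW(<cond>) = { $, e, m, n, r, u }.

{ $, e, m, n, r, u }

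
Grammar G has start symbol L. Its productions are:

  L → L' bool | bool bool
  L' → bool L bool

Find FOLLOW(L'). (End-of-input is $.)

{ bool }

In L → L' bool: add FIRST(bool) = { bool }.
Union: FOLLOW(L') = { bool }.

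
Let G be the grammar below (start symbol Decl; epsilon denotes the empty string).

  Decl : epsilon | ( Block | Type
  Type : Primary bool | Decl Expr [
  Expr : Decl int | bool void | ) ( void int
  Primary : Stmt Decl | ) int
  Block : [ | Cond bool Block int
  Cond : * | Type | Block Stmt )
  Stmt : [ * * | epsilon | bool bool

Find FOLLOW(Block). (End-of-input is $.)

In Decl : ( Block: Block is at the end, add FOLLOW(Decl) = { $, (, ), [, bool, int }.
In Block : Cond bool Block int: add FIRST(int) = { int }.
In Cond : Block Stmt ): add FIRST(Stmt )) = { ), [, bool }.
Union: FOLLOW(Block) = { $, (, ), [, bool, int }.

{ $, (, ), [, bool, int }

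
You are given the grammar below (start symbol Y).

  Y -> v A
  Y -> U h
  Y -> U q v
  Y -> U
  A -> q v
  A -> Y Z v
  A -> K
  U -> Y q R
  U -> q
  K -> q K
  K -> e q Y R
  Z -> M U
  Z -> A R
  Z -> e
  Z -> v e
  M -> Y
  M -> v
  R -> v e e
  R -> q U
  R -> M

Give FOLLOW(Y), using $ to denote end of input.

{ $, e, h, q, v }

Y is the start symbol, so $ ∈ FOLLOW(Y).
In A -> Y Z v: add FIRST(Z v) = { e, q, v }.
In U -> Y q R: add FIRST(q R) = { q }.
In K -> e q Y R: add FIRST(R) = { q, v }.
In M -> Y: Y is at the end, add FOLLOW(M) = { $, e, h, q, v }.
Union: FOLLOW(Y) = { $, e, h, q, v }.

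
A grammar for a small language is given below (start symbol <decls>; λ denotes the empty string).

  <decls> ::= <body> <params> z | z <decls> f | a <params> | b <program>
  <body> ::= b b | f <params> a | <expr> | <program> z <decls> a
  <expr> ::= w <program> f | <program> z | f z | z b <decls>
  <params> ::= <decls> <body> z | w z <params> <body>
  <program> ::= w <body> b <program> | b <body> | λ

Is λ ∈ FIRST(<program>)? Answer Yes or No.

<program> has an λ-production, so <program> ⇒ λ.

Yes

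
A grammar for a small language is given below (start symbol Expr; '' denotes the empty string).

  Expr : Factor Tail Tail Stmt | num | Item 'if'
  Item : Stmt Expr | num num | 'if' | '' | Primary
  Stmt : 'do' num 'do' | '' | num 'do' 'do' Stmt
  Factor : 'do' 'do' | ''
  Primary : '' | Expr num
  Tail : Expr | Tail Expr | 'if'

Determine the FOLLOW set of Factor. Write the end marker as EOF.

{ 'do', 'if', num }

In Expr : Factor Tail Tail Stmt: add FIRST(Tail Tail Stmt) = { 'do', 'if', num }.
Union: FOLLOW(Factor) = { 'do', 'if', num }.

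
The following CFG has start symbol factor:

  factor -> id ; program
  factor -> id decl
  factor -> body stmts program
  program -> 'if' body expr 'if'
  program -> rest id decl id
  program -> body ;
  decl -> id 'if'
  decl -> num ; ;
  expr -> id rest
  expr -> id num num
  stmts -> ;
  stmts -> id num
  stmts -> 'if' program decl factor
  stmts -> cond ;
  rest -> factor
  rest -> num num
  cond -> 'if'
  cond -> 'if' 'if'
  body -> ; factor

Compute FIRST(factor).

{ ;, id }

factor -> id ; program contributes {id}.
factor -> id decl contributes {id}.
From factor -> body stmts program: add FIRST(body) = { ; }.
Union: FIRST(factor) = { ;, id }.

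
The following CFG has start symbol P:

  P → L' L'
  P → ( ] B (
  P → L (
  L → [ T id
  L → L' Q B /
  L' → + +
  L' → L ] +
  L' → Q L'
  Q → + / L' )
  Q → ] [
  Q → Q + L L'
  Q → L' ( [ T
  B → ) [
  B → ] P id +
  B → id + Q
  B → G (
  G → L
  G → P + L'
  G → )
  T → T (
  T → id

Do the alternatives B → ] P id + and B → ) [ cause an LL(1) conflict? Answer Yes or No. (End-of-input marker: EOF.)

FIRST(] P id +) = { ] } and FIRST() [) = { ) }.
The FIRST sets are disjoint and neither alternative is nullable — no conflict.

No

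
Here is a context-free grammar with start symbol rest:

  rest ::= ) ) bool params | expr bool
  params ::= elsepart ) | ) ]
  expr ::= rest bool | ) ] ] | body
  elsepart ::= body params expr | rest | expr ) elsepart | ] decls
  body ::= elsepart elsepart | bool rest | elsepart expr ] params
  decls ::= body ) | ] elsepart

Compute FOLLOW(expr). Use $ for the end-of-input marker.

{ ), ], bool }

In rest ::= expr bool: add FIRST(bool) = { bool }.
In elsepart ::= body params expr: expr is at the end, add FOLLOW(elsepart) = { ), ], bool }.
In elsepart ::= expr ) elsepart: add FIRST() elsepart) = { ) }.
In body ::= elsepart expr ] params: add FIRST(] params) = { ] }.
Union: FOLLOW(expr) = { ), ], bool }.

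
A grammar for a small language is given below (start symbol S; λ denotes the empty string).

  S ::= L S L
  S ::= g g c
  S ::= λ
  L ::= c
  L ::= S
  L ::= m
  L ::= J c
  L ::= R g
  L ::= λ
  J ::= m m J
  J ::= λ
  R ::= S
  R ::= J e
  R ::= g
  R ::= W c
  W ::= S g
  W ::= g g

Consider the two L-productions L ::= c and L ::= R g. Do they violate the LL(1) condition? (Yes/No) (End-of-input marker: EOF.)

FIRST(c) = { c } and FIRST(R g) = { c, e, g, m }.
Both contain c, so the two alternatives are not disjoint — LL(1) conflict.

Yes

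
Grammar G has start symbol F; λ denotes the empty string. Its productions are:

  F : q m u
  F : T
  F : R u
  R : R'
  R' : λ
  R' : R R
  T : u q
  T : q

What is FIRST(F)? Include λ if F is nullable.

F : q m u contributes {q}.
From F : T: add FIRST(T) = { q, u }.
From F : R u: R nullable, take FIRST(R) ∪ {u} = { u }.
Union: FIRST(F) = { q, u }.

{ q, u }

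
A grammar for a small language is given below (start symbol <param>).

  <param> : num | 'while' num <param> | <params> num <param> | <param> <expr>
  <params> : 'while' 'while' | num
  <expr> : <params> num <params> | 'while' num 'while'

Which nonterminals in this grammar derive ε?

{ } (none)

No nonterminal has an empty production or an RHS whose symbols are all nullable.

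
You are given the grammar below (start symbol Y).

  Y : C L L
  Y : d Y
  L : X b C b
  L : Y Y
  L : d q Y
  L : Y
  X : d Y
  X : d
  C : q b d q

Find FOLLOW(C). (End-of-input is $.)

In Y : C L L: add FIRST(L L) = { d, q }.
In L : X b C b: add FIRST(b) = { b }.
Union: FOLLOW(C) = { b, d, q }.

{ b, d, q }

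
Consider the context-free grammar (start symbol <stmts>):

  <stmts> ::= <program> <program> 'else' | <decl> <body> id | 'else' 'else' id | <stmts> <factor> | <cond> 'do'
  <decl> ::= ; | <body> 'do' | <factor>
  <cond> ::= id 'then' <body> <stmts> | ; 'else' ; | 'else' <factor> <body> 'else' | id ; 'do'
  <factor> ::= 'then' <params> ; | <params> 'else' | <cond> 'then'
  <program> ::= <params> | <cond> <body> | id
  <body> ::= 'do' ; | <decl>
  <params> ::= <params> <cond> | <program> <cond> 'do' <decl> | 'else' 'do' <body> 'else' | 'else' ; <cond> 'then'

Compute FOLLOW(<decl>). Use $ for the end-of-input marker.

{ 'do', 'else', 'then', ;, id }

In <stmts> ::= <decl> <body> id: add FIRST(<body> id) = { 'do', 'else', 'then', ;, id }.
In <body> ::= <decl>: <decl> is at the end, add FOLLOW(<body>) = { 'do', 'else', 'then', ;, id }.
In <params> ::= <program> <cond> 'do' <decl>: <decl> is at the end, add FOLLOW(<params>) = { 'else', ;, id }.
Union: FOLLOW(<decl>) = { 'do', 'else', 'then', ;, id }.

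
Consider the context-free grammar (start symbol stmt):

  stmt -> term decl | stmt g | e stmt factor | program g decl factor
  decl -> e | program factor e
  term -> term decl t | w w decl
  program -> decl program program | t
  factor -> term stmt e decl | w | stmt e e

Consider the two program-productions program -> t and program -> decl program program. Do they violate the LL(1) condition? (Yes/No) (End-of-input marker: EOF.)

Yes

FIRST(t) = { t } and FIRST(decl program program) = { e, t }.
Both contain t, so the two alternatives are not disjoint — LL(1) conflict.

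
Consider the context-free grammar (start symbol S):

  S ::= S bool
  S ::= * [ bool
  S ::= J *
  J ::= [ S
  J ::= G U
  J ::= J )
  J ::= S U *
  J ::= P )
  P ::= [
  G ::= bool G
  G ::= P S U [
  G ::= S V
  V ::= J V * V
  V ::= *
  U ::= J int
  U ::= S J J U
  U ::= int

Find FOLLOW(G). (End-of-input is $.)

In J ::= G U: add FIRST(U) = { *, [, bool, int }.
In G ::= bool G: G is at the end, add FOLLOW(G) = { *, [, bool, int }.
Union: FOLLOW(G) = { *, [, bool, int }.

{ *, [, bool, int }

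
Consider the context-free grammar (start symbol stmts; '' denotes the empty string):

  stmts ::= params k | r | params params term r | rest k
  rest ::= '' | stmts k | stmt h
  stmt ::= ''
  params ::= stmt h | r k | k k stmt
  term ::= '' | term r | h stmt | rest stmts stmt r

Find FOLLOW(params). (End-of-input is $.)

{ h, k, r }

In stmts ::= params k: add FIRST(k) = { k }.
In stmts ::= params params term r: add FIRST(params term r) = { h, k, r }.
In stmts ::= params params term r: add FIRST(term r) = { h, k, r }.
Union: FOLLOW(params) = { h, k, r }.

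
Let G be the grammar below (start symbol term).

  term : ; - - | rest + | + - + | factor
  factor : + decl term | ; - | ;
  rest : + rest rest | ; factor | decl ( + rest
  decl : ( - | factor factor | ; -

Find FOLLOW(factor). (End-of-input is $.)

In term : factor: factor is at the end, add FOLLOW(term) = { $, (, +, ; }.
In rest : ; factor: factor is at the end, add FOLLOW(rest) = { (, +, ; }.
In decl : factor factor: add FIRST(factor) = { +, ; }.
In decl : factor factor: factor is at the end, add FOLLOW(decl) = { (, +, ; }.
Union: FOLLOW(factor) = { $, (, +, ; }.

{ $, (, +, ; }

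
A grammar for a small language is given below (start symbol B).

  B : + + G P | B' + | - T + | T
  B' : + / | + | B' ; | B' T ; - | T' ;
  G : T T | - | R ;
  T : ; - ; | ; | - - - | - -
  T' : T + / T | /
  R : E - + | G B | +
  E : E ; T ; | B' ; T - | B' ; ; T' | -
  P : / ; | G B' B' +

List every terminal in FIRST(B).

B : + + G P contributes {+}.
From B : B' +: add FIRST(B') = { +, -, /, ; }.
B : - T + contributes {-}.
From B : T: add FIRST(T) = { -, ; }.
Union: FIRST(B) = { +, -, /, ; }.

{ +, -, /, ; }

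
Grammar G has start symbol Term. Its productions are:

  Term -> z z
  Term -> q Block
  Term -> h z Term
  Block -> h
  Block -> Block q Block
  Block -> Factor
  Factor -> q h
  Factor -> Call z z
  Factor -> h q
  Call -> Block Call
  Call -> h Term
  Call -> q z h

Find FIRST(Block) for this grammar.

{ h, q }

Block -> h contributes {h}.
From Block -> Block q Block: add FIRST(Block) = { h, q }.
From Block -> Factor: add FIRST(Factor) = { h, q }.
Union: FIRST(Block) = { h, q }.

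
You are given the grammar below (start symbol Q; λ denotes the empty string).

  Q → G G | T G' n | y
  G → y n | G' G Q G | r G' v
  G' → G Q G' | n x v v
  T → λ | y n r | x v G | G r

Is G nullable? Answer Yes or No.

Nullable nonterminals: T.
No production of G has an RHS whose symbols are all nullable, so G is not nullable.

No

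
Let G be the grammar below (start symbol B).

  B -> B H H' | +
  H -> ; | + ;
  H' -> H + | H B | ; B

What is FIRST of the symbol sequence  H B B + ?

{ +, ; }

Add FIRST(H) = { +, ; }; H is not nullable, stop.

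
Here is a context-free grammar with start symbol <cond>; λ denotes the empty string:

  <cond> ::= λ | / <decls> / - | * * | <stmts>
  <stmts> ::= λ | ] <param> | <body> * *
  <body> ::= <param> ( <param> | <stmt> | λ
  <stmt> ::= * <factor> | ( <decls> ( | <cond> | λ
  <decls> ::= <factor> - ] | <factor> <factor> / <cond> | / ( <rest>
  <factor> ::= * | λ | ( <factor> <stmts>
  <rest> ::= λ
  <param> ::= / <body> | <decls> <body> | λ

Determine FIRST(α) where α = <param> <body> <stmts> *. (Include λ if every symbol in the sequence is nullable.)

{ (, *, -, /, ] }

Add FIRST(<param>)\{λ} = { (, *, -, / }; <param> is nullable, continue.
Add FIRST(<body>)\{λ} = { (, *, -, /, ] }; <body> is nullable, continue.
Add FIRST(<stmts>)\{λ} = { (, *, -, /, ] }; <stmts> is nullable, continue.
* is a terminal; add {*} and stop.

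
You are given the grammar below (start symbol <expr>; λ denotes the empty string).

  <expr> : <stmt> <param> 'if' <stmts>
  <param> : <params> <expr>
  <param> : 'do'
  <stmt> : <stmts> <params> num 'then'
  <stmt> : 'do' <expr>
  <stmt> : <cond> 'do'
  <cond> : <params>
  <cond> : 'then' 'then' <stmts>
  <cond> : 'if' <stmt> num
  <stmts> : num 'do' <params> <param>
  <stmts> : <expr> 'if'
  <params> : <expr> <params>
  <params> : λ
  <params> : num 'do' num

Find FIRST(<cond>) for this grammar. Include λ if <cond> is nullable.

From <cond> : <params>: add FIRST(<params>) = { 'do', 'if', 'then', num, λ } (including λ since <params> is nullable).
<cond> : 'then' 'then' <stmts> contributes {'then'}.
<cond> : 'if' <stmt> num contributes {'if'}.
Union: FIRST(<cond>) = { 'do', 'if', 'then', num, λ }.

{ 'do', 'if', 'then', num, λ }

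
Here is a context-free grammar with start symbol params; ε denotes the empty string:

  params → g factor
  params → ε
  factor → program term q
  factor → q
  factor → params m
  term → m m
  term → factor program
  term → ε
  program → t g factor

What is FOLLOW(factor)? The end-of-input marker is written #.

{ #, g, m, q, t }

In params → g factor: factor is at the end, add FOLLOW(params) = { #, m }.
In term → factor program: add FIRST(program) = { t }.
In program → t g factor: factor is at the end, add FOLLOW(program) = { g, m, q, t }.
Union: FOLLOW(factor) = { #, g, m, q, t }.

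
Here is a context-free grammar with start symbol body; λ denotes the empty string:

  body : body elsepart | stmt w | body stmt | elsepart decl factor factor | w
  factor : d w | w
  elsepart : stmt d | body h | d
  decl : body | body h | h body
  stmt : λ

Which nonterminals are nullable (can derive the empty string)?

Directly nullable (have an λ-production): stmt.
No other nonterminal has a production whose RHS symbols are all nullable.

{ stmt }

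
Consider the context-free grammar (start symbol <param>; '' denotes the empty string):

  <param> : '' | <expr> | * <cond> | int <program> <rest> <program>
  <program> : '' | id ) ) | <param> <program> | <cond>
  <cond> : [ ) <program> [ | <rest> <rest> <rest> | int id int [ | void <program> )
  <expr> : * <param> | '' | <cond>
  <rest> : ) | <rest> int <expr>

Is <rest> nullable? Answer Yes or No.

No

Nullable nonterminals: <expr>, <param>, <program>.
No production of <rest> has an RHS whose symbols are all nullable, so <rest> is not nullable.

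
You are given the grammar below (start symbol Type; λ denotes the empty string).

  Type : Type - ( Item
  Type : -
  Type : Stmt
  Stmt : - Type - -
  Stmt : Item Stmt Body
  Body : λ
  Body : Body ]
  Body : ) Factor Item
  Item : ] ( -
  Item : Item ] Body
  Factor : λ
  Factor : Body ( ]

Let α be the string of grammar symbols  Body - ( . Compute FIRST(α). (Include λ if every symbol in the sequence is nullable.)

{ ), -, ] }

Add FIRST(Body)\{λ} = { ), ] }; Body is nullable, continue.
- is a terminal; add {-} and stop.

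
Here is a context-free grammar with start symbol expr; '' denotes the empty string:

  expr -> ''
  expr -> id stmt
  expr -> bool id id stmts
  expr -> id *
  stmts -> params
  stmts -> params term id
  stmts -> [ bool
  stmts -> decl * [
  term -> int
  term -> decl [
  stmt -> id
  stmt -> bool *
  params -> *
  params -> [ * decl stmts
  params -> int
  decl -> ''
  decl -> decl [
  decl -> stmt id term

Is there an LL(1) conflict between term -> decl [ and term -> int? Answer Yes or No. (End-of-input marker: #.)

FIRST(decl [) = { [, bool, id } and FIRST(int) = { int }.
The FIRST sets are disjoint and neither alternative is nullable — no conflict.

No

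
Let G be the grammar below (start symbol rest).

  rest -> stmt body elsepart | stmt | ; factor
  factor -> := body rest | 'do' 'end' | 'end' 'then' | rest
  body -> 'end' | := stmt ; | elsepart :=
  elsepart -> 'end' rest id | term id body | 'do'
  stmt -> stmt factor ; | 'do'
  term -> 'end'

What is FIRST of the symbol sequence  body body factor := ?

{ 'do', 'end', := }

Add FIRST(body) = { 'do', 'end', := }; body is not nullable, stop.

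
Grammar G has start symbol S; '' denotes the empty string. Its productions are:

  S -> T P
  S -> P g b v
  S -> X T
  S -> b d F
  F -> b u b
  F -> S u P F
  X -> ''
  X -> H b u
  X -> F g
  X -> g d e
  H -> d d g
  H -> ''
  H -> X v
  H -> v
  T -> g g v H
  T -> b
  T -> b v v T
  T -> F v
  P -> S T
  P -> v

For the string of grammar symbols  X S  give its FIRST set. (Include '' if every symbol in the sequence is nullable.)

Add FIRST(X)\{''} = { b, d, g, v }; X is nullable, continue.
Add FIRST(S) = { b, d, g, v }; S is not nullable, stop.

{ b, d, g, v }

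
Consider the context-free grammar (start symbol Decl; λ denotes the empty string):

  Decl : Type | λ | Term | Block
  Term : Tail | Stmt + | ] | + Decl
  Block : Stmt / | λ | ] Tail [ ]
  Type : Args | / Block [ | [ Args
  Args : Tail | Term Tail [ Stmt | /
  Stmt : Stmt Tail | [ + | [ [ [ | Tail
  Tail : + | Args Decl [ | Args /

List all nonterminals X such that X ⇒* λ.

Directly nullable (have an λ-production): Decl, Block.
No other nonterminal has a production whose RHS symbols are all nullable.

{ Block, Decl }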